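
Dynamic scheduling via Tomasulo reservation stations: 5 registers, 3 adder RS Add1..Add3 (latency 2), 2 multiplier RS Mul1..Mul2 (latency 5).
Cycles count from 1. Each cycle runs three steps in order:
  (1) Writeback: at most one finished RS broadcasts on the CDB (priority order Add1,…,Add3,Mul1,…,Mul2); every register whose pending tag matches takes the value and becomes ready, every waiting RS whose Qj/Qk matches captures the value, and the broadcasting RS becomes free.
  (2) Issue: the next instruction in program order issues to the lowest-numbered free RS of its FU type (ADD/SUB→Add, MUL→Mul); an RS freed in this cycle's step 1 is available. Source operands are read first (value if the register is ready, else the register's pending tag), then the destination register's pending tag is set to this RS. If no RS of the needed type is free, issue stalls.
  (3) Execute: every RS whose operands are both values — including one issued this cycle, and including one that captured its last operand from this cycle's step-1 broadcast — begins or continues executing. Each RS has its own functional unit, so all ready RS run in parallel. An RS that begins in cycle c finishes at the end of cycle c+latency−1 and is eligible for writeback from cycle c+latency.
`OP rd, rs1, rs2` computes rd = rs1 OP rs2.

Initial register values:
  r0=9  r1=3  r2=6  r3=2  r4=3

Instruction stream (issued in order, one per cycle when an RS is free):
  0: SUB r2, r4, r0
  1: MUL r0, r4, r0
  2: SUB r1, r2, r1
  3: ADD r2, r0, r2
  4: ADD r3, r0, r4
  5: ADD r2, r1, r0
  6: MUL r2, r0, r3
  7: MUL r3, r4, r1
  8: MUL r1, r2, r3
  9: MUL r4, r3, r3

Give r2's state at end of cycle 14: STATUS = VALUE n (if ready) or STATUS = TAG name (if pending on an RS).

  c1: issue SUB r2<-Add1  regs: r0:9,r1:3,r2:Add1,r3:2,r4:3
  c2: issue MUL r0<-Mul1  regs: r0:Mul1,r1:3,r2:Add1,r3:2,r4:3
  c3: CDB Add1=-6; issue SUB r1<-Add1  regs: r0:Mul1,r1:Add1,r2:-6,r3:2,r4:3
  c4: issue ADD r2<-Add2  regs: r0:Mul1,r1:Add1,r2:Add2,r3:2,r4:3
  c5: CDB Add1=-9; issue ADD r3<-Add1  regs: r0:Mul1,r1:-9,r2:Add2,r3:Add1,r4:3
  c6: issue ADD r2<-Add3  regs: r0:Mul1,r1:-9,r2:Add3,r3:Add1,r4:3
  c7: CDB Mul1=27; issue MUL r2<-Mul1  regs: r0:27,r1:-9,r2:Mul1,r3:Add1,r4:3
  c8: issue MUL r3<-Mul2  regs: r0:27,r1:-9,r2:Mul1,r3:Mul2,r4:3
  c9: CDB Add1=30; stall  regs: r0:27,r1:-9,r2:Mul1,r3:Mul2,r4:3
  c10: CDB Add2=21; stall  regs: r0:27,r1:-9,r2:Mul1,r3:Mul2,r4:3
  c11: CDB Add3=18; stall  regs: r0:27,r1:-9,r2:Mul1,r3:Mul2,r4:3
  c12: stall  regs: r0:27,r1:-9,r2:Mul1,r3:Mul2,r4:3
  c13: CDB Mul2=-27; issue MUL r1<-Mul2  regs: r0:27,r1:Mul2,r2:Mul1,r3:-27,r4:3
  c14: CDB Mul1=810; issue MUL r4<-Mul1  regs: r0:27,r1:Mul2,r2:810,r3:-27,r4:Mul1

STATUS = VALUE 810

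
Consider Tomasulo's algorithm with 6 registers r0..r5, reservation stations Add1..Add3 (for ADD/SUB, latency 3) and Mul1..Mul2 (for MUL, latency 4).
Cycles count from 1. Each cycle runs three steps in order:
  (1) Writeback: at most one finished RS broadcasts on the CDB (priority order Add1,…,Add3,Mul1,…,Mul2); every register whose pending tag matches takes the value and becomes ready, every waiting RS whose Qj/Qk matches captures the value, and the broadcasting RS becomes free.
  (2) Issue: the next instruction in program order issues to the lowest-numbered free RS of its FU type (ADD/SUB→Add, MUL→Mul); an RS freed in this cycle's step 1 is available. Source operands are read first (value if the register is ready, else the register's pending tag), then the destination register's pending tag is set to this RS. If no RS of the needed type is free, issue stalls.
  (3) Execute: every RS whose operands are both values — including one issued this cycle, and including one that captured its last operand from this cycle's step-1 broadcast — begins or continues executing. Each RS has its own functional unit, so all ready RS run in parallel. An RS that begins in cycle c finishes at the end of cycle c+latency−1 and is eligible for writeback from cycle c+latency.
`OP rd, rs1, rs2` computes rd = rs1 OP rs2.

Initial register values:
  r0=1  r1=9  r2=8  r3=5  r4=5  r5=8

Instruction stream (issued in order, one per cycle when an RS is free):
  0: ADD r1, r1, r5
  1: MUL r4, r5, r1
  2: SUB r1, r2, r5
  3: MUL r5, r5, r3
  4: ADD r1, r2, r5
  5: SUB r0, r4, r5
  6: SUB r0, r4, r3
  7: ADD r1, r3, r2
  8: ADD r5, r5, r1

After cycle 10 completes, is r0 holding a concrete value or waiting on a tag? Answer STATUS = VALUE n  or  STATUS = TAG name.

STATUS = TAG Add3

cycle 1: issue ADD r1<-Add1 // r0:1,r1:Add1,r2:8,r3:5,r4:5,r5:8
cycle 2: issue MUL r4<-Mul1 // r0:1,r1:Add1,r2:8,r3:5,r4:Mul1,r5:8
cycle 3: issue SUB r1<-Add2 // r0:1,r1:Add2,r2:8,r3:5,r4:Mul1,r5:8
cycle 4: CDB Add1=17; issue MUL r5<-Mul2 // r0:1,r1:Add2,r2:8,r3:5,r4:Mul1,r5:Mul2
cycle 5: issue ADD r1<-Add1 // r0:1,r1:Add1,r2:8,r3:5,r4:Mul1,r5:Mul2
cycle 6: CDB Add2=0; issue SUB r0<-Add2 // r0:Add2,r1:Add1,r2:8,r3:5,r4:Mul1,r5:Mul2
cycle 7: issue SUB r0<-Add3 // r0:Add3,r1:Add1,r2:8,r3:5,r4:Mul1,r5:Mul2
cycle 8: CDB Mul1=136; stall // r0:Add3,r1:Add1,r2:8,r3:5,r4:136,r5:Mul2
cycle 9: CDB Mul2=40; stall // r0:Add3,r1:Add1,r2:8,r3:5,r4:136,r5:40
cycle 10: stall // r0:Add3,r1:Add1,r2:8,r3:5,r4:136,r5:40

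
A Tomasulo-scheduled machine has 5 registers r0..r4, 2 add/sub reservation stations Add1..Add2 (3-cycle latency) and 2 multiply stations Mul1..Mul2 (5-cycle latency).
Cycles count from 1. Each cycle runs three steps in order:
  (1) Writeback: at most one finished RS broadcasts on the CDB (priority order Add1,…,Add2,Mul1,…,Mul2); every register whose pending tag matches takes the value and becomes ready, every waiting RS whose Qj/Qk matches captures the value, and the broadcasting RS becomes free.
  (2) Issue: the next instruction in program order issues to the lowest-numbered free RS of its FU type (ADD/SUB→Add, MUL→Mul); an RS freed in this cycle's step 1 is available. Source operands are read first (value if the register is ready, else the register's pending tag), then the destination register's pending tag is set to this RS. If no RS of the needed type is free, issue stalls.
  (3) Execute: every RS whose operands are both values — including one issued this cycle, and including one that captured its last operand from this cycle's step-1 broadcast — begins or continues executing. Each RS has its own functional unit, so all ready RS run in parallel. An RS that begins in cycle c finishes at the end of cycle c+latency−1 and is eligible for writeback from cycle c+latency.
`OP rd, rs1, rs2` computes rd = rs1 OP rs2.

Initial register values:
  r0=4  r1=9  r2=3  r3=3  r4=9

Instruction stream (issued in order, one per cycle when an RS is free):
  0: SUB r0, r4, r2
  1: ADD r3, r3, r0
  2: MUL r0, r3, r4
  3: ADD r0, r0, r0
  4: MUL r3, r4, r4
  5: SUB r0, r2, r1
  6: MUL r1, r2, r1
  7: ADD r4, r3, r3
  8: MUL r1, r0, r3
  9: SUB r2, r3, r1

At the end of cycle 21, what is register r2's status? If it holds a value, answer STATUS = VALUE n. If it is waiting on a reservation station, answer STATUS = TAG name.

c1: issue SUB r0<-Add1 | r0:Add1,r1:9,r2:3,r3:3,r4:9
c2: issue ADD r3<-Add2 | r0:Add1,r1:9,r2:3,r3:Add2,r4:9
c3: issue MUL r0<-Mul1 | r0:Mul1,r1:9,r2:3,r3:Add2,r4:9
c4: CDB Add1=6; issue ADD r0<-Add1 | r0:Add1,r1:9,r2:3,r3:Add2,r4:9
c5: issue MUL r3<-Mul2 | r0:Add1,r1:9,r2:3,r3:Mul2,r4:9
c6: stall | r0:Add1,r1:9,r2:3,r3:Mul2,r4:9
c7: CDB Add2=9; issue SUB r0<-Add2 | r0:Add2,r1:9,r2:3,r3:Mul2,r4:9
c8: stall | r0:Add2,r1:9,r2:3,r3:Mul2,r4:9
c9: stall | r0:Add2,r1:9,r2:3,r3:Mul2,r4:9
c10: CDB Add2=-6; stall | r0:-6,r1:9,r2:3,r3:Mul2,r4:9
c11: CDB Mul2=81; issue MUL r1<-Mul2 | r0:-6,r1:Mul2,r2:3,r3:81,r4:9
c12: CDB Mul1=81; issue ADD r4<-Add2 | r0:-6,r1:Mul2,r2:3,r3:81,r4:Add2
c13: issue MUL r1<-Mul1 | r0:-6,r1:Mul1,r2:3,r3:81,r4:Add2
c14: stall | r0:-6,r1:Mul1,r2:3,r3:81,r4:Add2
c15: CDB Add1=162; issue SUB r2<-Add1 | r0:-6,r1:Mul1,r2:Add1,r3:81,r4:Add2
c16: CDB Add2=162 | r0:-6,r1:Mul1,r2:Add1,r3:81,r4:162
c17: CDB Mul2=27 | r0:-6,r1:Mul1,r2:Add1,r3:81,r4:162
c18: CDB Mul1=-486 | r0:-6,r1:-486,r2:Add1,r3:81,r4:162
c19: - | r0:-6,r1:-486,r2:Add1,r3:81,r4:162
c20: - | r0:-6,r1:-486,r2:Add1,r3:81,r4:162
c21: CDB Add1=567 | r0:-6,r1:-486,r2:567,r3:81,r4:162

STATUS = VALUE 567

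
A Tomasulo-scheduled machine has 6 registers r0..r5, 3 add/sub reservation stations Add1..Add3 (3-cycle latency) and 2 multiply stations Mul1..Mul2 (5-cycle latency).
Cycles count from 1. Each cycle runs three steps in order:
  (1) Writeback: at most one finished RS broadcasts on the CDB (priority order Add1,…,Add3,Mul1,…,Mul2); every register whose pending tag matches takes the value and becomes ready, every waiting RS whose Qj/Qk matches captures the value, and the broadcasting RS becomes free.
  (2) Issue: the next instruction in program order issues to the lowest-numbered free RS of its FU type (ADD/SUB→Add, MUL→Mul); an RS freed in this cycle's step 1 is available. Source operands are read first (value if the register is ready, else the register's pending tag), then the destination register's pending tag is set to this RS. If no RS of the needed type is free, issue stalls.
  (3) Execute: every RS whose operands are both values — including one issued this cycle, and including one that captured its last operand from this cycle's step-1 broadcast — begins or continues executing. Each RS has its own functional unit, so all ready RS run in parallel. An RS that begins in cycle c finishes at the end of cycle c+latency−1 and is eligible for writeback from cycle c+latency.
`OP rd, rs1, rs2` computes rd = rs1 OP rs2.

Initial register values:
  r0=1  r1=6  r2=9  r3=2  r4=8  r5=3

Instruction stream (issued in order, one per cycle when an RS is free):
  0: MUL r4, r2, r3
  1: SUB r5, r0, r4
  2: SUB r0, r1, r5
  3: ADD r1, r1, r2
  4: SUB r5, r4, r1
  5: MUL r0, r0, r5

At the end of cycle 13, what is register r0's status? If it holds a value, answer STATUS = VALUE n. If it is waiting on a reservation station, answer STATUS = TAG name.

STATUS = TAG Mul1

  c1: issue MUL r4<-Mul1  regs: r0:1,r1:6,r2:9,r3:2,r4:Mul1,r5:3
  c2: issue SUB r5<-Add1  regs: r0:1,r1:6,r2:9,r3:2,r4:Mul1,r5:Add1
  c3: issue SUB r0<-Add2  regs: r0:Add2,r1:6,r2:9,r3:2,r4:Mul1,r5:Add1
  c4: issue ADD r1<-Add3  regs: r0:Add2,r1:Add3,r2:9,r3:2,r4:Mul1,r5:Add1
  c5: stall  regs: r0:Add2,r1:Add3,r2:9,r3:2,r4:Mul1,r5:Add1
  c6: CDB Mul1=18; stall  regs: r0:Add2,r1:Add3,r2:9,r3:2,r4:18,r5:Add1
  c7: CDB Add3=15; issue SUB r5<-Add3  regs: r0:Add2,r1:15,r2:9,r3:2,r4:18,r5:Add3
  c8: issue MUL r0<-Mul1  regs: r0:Mul1,r1:15,r2:9,r3:2,r4:18,r5:Add3
  c9: CDB Add1=-17  regs: r0:Mul1,r1:15,r2:9,r3:2,r4:18,r5:Add3
  c10: CDB Add3=3  regs: r0:Mul1,r1:15,r2:9,r3:2,r4:18,r5:3
  c11: -  regs: r0:Mul1,r1:15,r2:9,r3:2,r4:18,r5:3
  c12: CDB Add2=23  regs: r0:Mul1,r1:15,r2:9,r3:2,r4:18,r5:3
  c13: -  regs: r0:Mul1,r1:15,r2:9,r3:2,r4:18,r5:3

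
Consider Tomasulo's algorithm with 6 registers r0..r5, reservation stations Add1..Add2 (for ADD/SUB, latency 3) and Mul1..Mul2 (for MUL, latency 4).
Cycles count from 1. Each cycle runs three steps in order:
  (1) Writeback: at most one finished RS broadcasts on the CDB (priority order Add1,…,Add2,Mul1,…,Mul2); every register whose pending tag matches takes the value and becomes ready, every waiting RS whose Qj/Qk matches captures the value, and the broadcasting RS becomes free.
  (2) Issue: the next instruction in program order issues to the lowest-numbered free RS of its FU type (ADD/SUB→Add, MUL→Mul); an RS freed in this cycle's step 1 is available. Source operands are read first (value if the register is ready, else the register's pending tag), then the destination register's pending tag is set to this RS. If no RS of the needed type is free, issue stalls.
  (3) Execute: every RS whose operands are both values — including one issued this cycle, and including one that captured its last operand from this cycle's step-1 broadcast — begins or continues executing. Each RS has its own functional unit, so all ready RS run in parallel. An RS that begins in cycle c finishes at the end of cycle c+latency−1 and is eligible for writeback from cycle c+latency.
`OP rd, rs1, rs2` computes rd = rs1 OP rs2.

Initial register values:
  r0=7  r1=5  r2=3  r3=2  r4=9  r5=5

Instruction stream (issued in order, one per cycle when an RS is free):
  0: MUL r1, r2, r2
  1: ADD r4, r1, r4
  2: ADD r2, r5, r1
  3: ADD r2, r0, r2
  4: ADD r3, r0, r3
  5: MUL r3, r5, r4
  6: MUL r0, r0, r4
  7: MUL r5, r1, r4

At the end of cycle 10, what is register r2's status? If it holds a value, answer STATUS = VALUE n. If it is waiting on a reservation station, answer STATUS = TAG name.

STATUS = TAG Add1

  c1: issue MUL r1<-Mul1  regs: r0:7,r1:Mul1,r2:3,r3:2,r4:9,r5:5
  c2: issue ADD r4<-Add1  regs: r0:7,r1:Mul1,r2:3,r3:2,r4:Add1,r5:5
  c3: issue ADD r2<-Add2  regs: r0:7,r1:Mul1,r2:Add2,r3:2,r4:Add1,r5:5
  c4: stall  regs: r0:7,r1:Mul1,r2:Add2,r3:2,r4:Add1,r5:5
  c5: CDB Mul1=9; stall  regs: r0:7,r1:9,r2:Add2,r3:2,r4:Add1,r5:5
  c6: stall  regs: r0:7,r1:9,r2:Add2,r3:2,r4:Add1,r5:5
  c7: stall  regs: r0:7,r1:9,r2:Add2,r3:2,r4:Add1,r5:5
  c8: CDB Add1=18; issue ADD r2<-Add1  regs: r0:7,r1:9,r2:Add1,r3:2,r4:18,r5:5
  c9: CDB Add2=14; issue ADD r3<-Add2  regs: r0:7,r1:9,r2:Add1,r3:Add2,r4:18,r5:5
  c10: issue MUL r3<-Mul1  regs: r0:7,r1:9,r2:Add1,r3:Mul1,r4:18,r5:5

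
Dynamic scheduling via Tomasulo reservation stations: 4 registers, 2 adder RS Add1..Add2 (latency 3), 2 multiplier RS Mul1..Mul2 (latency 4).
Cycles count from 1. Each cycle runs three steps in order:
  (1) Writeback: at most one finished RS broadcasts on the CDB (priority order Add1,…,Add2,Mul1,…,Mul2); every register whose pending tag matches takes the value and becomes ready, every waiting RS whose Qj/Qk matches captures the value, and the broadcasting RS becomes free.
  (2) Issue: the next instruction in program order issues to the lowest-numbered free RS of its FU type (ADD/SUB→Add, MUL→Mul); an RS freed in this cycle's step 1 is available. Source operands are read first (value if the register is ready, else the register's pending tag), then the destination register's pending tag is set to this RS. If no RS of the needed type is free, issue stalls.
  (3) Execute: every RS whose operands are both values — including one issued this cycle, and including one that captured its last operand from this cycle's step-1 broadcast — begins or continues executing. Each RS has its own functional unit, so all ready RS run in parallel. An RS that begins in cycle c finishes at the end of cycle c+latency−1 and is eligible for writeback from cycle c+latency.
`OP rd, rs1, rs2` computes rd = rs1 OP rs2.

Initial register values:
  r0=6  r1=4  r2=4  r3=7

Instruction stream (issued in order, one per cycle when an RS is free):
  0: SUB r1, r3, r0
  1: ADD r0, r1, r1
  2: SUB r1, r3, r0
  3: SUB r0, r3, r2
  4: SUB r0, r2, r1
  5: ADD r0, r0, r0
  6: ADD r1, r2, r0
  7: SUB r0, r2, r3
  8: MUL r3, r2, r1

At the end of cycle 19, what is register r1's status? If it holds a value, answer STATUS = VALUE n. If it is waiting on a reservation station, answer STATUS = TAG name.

STATUS = VALUE 2

cycle 1: issue SUB r1<-Add1 // r0:6,r1:Add1,r2:4,r3:7
cycle 2: issue ADD r0<-Add2 // r0:Add2,r1:Add1,r2:4,r3:7
cycle 3: stall // r0:Add2,r1:Add1,r2:4,r3:7
cycle 4: CDB Add1=1; issue SUB r1<-Add1 // r0:Add2,r1:Add1,r2:4,r3:7
cycle 5: stall // r0:Add2,r1:Add1,r2:4,r3:7
cycle 6: stall // r0:Add2,r1:Add1,r2:4,r3:7
cycle 7: CDB Add2=2; issue SUB r0<-Add2 // r0:Add2,r1:Add1,r2:4,r3:7
cycle 8: stall // r0:Add2,r1:Add1,r2:4,r3:7
cycle 9: stall // r0:Add2,r1:Add1,r2:4,r3:7
cycle 10: CDB Add1=5; issue SUB r0<-Add1 // r0:Add1,r1:5,r2:4,r3:7
cycle 11: CDB Add2=3; issue ADD r0<-Add2 // r0:Add2,r1:5,r2:4,r3:7
cycle 12: stall // r0:Add2,r1:5,r2:4,r3:7
cycle 13: CDB Add1=-1; issue ADD r1<-Add1 // r0:Add2,r1:Add1,r2:4,r3:7
cycle 14: stall // r0:Add2,r1:Add1,r2:4,r3:7
cycle 15: stall // r0:Add2,r1:Add1,r2:4,r3:7
cycle 16: CDB Add2=-2; issue SUB r0<-Add2 // r0:Add2,r1:Add1,r2:4,r3:7
cycle 17: issue MUL r3<-Mul1 // r0:Add2,r1:Add1,r2:4,r3:Mul1
cycle 18: - // r0:Add2,r1:Add1,r2:4,r3:Mul1
cycle 19: CDB Add1=2 // r0:Add2,r1:2,r2:4,r3:Mul1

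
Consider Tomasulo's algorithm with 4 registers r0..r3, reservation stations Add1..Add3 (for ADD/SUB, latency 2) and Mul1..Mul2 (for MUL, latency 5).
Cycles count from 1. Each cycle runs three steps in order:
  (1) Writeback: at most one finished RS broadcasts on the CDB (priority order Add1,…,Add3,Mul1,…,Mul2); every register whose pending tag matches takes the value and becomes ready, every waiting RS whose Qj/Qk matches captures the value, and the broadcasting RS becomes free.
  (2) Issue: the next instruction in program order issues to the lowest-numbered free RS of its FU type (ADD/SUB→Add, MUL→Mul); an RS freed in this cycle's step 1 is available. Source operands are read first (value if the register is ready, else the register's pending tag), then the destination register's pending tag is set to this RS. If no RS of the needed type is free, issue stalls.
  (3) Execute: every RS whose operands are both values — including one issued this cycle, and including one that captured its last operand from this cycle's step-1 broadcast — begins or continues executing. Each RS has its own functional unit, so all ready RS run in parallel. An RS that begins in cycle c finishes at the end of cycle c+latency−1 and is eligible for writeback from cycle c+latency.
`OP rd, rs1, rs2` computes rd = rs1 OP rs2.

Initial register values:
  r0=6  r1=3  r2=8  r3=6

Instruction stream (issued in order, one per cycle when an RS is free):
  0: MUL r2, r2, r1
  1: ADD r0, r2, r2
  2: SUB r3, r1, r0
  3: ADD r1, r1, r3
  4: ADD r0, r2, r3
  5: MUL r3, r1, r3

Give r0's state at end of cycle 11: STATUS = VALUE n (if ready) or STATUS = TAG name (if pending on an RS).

STATUS = TAG Add1

c1: issue MUL r2<-Mul1 | r0:6,r1:3,r2:Mul1,r3:6
c2: issue ADD r0<-Add1 | r0:Add1,r1:3,r2:Mul1,r3:6
c3: issue SUB r3<-Add2 | r0:Add1,r1:3,r2:Mul1,r3:Add2
c4: issue ADD r1<-Add3 | r0:Add1,r1:Add3,r2:Mul1,r3:Add2
c5: stall | r0:Add1,r1:Add3,r2:Mul1,r3:Add2
c6: CDB Mul1=24; stall | r0:Add1,r1:Add3,r2:24,r3:Add2
c7: stall | r0:Add1,r1:Add3,r2:24,r3:Add2
c8: CDB Add1=48; issue ADD r0<-Add1 | r0:Add1,r1:Add3,r2:24,r3:Add2
c9: issue MUL r3<-Mul1 | r0:Add1,r1:Add3,r2:24,r3:Mul1
c10: CDB Add2=-45 | r0:Add1,r1:Add3,r2:24,r3:Mul1
c11: - | r0:Add1,r1:Add3,r2:24,r3:Mul1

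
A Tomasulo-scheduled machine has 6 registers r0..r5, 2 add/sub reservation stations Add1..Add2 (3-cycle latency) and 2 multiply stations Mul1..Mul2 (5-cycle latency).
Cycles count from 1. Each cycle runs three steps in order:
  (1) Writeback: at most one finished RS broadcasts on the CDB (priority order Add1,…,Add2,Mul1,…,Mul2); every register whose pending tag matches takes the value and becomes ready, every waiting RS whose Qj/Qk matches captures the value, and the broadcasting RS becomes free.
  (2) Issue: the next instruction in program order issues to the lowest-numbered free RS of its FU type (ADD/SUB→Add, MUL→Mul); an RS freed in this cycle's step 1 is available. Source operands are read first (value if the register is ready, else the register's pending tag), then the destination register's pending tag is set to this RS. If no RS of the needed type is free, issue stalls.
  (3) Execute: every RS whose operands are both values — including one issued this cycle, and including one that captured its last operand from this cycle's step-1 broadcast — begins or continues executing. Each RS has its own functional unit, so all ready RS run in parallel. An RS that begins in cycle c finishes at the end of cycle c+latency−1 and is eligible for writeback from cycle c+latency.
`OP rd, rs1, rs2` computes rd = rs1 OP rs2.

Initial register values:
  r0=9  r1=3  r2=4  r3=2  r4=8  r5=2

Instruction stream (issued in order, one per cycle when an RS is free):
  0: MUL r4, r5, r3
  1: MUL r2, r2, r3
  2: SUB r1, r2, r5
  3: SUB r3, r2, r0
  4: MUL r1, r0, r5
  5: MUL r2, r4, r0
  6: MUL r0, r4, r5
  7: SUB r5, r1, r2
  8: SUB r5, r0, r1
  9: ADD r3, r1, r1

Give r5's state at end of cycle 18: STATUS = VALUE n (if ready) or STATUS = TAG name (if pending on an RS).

cycle 1: issue MUL r4<-Mul1 // r0:9,r1:3,r2:4,r3:2,r4:Mul1,r5:2
cycle 2: issue MUL r2<-Mul2 // r0:9,r1:3,r2:Mul2,r3:2,r4:Mul1,r5:2
cycle 3: issue SUB r1<-Add1 // r0:9,r1:Add1,r2:Mul2,r3:2,r4:Mul1,r5:2
cycle 4: issue SUB r3<-Add2 // r0:9,r1:Add1,r2:Mul2,r3:Add2,r4:Mul1,r5:2
cycle 5: stall // r0:9,r1:Add1,r2:Mul2,r3:Add2,r4:Mul1,r5:2
cycle 6: CDB Mul1=4; issue MUL r1<-Mul1 // r0:9,r1:Mul1,r2:Mul2,r3:Add2,r4:4,r5:2
cycle 7: CDB Mul2=8; issue MUL r2<-Mul2 // r0:9,r1:Mul1,r2:Mul2,r3:Add2,r4:4,r5:2
cycle 8: stall // r0:9,r1:Mul1,r2:Mul2,r3:Add2,r4:4,r5:2
cycle 9: stall // r0:9,r1:Mul1,r2:Mul2,r3:Add2,r4:4,r5:2
cycle 10: CDB Add1=6; stall // r0:9,r1:Mul1,r2:Mul2,r3:Add2,r4:4,r5:2
cycle 11: CDB Add2=-1; stall // r0:9,r1:Mul1,r2:Mul2,r3:-1,r4:4,r5:2
cycle 12: CDB Mul1=18; issue MUL r0<-Mul1 // r0:Mul1,r1:18,r2:Mul2,r3:-1,r4:4,r5:2
cycle 13: CDB Mul2=36; issue SUB r5<-Add1 // r0:Mul1,r1:18,r2:36,r3:-1,r4:4,r5:Add1
cycle 14: issue SUB r5<-Add2 // r0:Mul1,r1:18,r2:36,r3:-1,r4:4,r5:Add2
cycle 15: stall // r0:Mul1,r1:18,r2:36,r3:-1,r4:4,r5:Add2
cycle 16: CDB Add1=-18; issue ADD r3<-Add1 // r0:Mul1,r1:18,r2:36,r3:Add1,r4:4,r5:Add2
cycle 17: CDB Mul1=8 // r0:8,r1:18,r2:36,r3:Add1,r4:4,r5:Add2
cycle 18: - // r0:8,r1:18,r2:36,r3:Add1,r4:4,r5:Add2

STATUS = TAG Add2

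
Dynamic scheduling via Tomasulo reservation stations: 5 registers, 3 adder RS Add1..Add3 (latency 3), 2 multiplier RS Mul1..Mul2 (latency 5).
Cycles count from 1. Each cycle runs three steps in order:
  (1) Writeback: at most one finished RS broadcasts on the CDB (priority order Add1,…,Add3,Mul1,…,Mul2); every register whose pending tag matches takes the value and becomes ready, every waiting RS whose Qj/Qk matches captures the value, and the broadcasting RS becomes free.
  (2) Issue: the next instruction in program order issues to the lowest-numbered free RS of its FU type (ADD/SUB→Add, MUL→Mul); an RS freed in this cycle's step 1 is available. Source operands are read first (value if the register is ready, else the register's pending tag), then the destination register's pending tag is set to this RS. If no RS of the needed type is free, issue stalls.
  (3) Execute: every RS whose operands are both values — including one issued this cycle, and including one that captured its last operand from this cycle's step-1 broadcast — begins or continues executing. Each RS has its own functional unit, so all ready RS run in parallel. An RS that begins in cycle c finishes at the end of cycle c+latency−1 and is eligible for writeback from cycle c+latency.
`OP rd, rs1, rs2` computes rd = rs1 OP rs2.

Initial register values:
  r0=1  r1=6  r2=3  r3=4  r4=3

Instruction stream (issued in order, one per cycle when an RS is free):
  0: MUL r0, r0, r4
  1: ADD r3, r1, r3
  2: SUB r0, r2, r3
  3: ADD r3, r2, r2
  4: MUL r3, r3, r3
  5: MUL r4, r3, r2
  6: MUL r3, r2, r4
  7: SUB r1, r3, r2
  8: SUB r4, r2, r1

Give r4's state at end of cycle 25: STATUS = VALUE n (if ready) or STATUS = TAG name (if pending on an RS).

c1: issue MUL r0<-Mul1 | r0:Mul1,r1:6,r2:3,r3:4,r4:3
c2: issue ADD r3<-Add1 | r0:Mul1,r1:6,r2:3,r3:Add1,r4:3
c3: issue SUB r0<-Add2 | r0:Add2,r1:6,r2:3,r3:Add1,r4:3
c4: issue ADD r3<-Add3 | r0:Add2,r1:6,r2:3,r3:Add3,r4:3
c5: CDB Add1=10; issue MUL r3<-Mul2 | r0:Add2,r1:6,r2:3,r3:Mul2,r4:3
c6: CDB Mul1=3; issue MUL r4<-Mul1 | r0:Add2,r1:6,r2:3,r3:Mul2,r4:Mul1
c7: CDB Add3=6; stall | r0:Add2,r1:6,r2:3,r3:Mul2,r4:Mul1
c8: CDB Add2=-7; stall | r0:-7,r1:6,r2:3,r3:Mul2,r4:Mul1
c9: stall | r0:-7,r1:6,r2:3,r3:Mul2,r4:Mul1
c10: stall | r0:-7,r1:6,r2:3,r3:Mul2,r4:Mul1
c11: stall | r0:-7,r1:6,r2:3,r3:Mul2,r4:Mul1
c12: CDB Mul2=36; issue MUL r3<-Mul2 | r0:-7,r1:6,r2:3,r3:Mul2,r4:Mul1
c13: issue SUB r1<-Add1 | r0:-7,r1:Add1,r2:3,r3:Mul2,r4:Mul1
c14: issue SUB r4<-Add2 | r0:-7,r1:Add1,r2:3,r3:Mul2,r4:Add2
c15: - | r0:-7,r1:Add1,r2:3,r3:Mul2,r4:Add2
c16: - | r0:-7,r1:Add1,r2:3,r3:Mul2,r4:Add2
c17: CDB Mul1=108 | r0:-7,r1:Add1,r2:3,r3:Mul2,r4:Add2
c18: - | r0:-7,r1:Add1,r2:3,r3:Mul2,r4:Add2
c19: - | r0:-7,r1:Add1,r2:3,r3:Mul2,r4:Add2
c20: - | r0:-7,r1:Add1,r2:3,r3:Mul2,r4:Add2
c21: - | r0:-7,r1:Add1,r2:3,r3:Mul2,r4:Add2
c22: CDB Mul2=324 | r0:-7,r1:Add1,r2:3,r3:324,r4:Add2
c23: - | r0:-7,r1:Add1,r2:3,r3:324,r4:Add2
c24: - | r0:-7,r1:Add1,r2:3,r3:324,r4:Add2
c25: CDB Add1=321 | r0:-7,r1:321,r2:3,r3:324,r4:Add2

STATUS = TAG Add2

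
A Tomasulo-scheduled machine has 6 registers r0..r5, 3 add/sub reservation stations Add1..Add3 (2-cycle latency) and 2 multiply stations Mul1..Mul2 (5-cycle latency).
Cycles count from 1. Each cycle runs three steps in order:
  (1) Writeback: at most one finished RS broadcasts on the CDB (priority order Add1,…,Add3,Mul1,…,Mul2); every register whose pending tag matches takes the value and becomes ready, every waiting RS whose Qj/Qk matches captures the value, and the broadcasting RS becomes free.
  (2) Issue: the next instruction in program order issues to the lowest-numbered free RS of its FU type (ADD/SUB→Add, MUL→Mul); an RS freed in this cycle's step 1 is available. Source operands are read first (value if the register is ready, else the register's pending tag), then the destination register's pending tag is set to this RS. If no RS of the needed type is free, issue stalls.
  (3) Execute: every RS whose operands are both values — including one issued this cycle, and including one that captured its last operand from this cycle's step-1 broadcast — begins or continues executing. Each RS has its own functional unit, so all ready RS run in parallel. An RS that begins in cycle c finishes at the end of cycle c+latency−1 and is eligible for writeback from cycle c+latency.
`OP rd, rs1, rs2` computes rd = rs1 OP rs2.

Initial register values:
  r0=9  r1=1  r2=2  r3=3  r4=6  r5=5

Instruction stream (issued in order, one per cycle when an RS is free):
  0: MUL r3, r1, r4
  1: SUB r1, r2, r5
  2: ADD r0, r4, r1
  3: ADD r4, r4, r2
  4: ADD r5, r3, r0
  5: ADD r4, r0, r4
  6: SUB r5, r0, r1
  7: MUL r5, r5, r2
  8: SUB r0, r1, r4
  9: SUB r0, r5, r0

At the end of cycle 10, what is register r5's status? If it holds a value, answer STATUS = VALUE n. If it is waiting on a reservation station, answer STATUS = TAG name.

c1: issue MUL r3<-Mul1 | r0:9,r1:1,r2:2,r3:Mul1,r4:6,r5:5
c2: issue SUB r1<-Add1 | r0:9,r1:Add1,r2:2,r3:Mul1,r4:6,r5:5
c3: issue ADD r0<-Add2 | r0:Add2,r1:Add1,r2:2,r3:Mul1,r4:6,r5:5
c4: CDB Add1=-3; issue ADD r4<-Add1 | r0:Add2,r1:-3,r2:2,r3:Mul1,r4:Add1,r5:5
c5: issue ADD r5<-Add3 | r0:Add2,r1:-3,r2:2,r3:Mul1,r4:Add1,r5:Add3
c6: CDB Add1=8; issue ADD r4<-Add1 | r0:Add2,r1:-3,r2:2,r3:Mul1,r4:Add1,r5:Add3
c7: CDB Add2=3; issue SUB r5<-Add2 | r0:3,r1:-3,r2:2,r3:Mul1,r4:Add1,r5:Add2
c8: CDB Mul1=6; issue MUL r5<-Mul1 | r0:3,r1:-3,r2:2,r3:6,r4:Add1,r5:Mul1
c9: CDB Add1=11; issue SUB r0<-Add1 | r0:Add1,r1:-3,r2:2,r3:6,r4:11,r5:Mul1
c10: CDB Add2=6; issue SUB r0<-Add2 | r0:Add2,r1:-3,r2:2,r3:6,r4:11,r5:Mul1

STATUS = TAG Mul1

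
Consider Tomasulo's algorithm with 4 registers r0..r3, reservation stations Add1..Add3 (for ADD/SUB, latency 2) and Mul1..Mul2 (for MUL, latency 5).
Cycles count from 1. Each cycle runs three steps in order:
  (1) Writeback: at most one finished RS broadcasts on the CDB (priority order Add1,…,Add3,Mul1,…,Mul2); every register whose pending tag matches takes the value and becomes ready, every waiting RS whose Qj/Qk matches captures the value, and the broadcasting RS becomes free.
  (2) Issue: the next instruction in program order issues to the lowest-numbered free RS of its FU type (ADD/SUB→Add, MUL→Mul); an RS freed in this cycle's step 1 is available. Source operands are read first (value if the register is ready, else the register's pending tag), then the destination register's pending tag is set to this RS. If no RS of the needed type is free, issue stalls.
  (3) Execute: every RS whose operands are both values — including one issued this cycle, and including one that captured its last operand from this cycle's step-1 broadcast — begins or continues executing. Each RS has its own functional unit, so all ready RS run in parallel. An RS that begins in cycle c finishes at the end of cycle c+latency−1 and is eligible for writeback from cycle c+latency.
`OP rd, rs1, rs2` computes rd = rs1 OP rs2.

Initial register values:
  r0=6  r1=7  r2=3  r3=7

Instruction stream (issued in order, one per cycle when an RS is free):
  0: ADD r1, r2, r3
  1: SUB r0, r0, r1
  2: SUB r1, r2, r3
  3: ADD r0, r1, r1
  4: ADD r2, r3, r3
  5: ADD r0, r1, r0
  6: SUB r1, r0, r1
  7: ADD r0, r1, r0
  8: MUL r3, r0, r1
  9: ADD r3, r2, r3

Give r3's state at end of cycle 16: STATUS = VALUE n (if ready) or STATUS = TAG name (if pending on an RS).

  c1: issue ADD r1<-Add1  regs: r0:6,r1:Add1,r2:3,r3:7
  c2: issue SUB r0<-Add2  regs: r0:Add2,r1:Add1,r2:3,r3:7
  c3: CDB Add1=10; issue SUB r1<-Add1  regs: r0:Add2,r1:Add1,r2:3,r3:7
  c4: issue ADD r0<-Add3  regs: r0:Add3,r1:Add1,r2:3,r3:7
  c5: CDB Add1=-4; issue ADD r2<-Add1  regs: r0:Add3,r1:-4,r2:Add1,r3:7
  c6: CDB Add2=-4; issue ADD r0<-Add2  regs: r0:Add2,r1:-4,r2:Add1,r3:7
  c7: CDB Add1=14; issue SUB r1<-Add1  regs: r0:Add2,r1:Add1,r2:14,r3:7
  c8: CDB Add3=-8; issue ADD r0<-Add3  regs: r0:Add3,r1:Add1,r2:14,r3:7
  c9: issue MUL r3<-Mul1  regs: r0:Add3,r1:Add1,r2:14,r3:Mul1
  c10: CDB Add2=-12; issue ADD r3<-Add2  regs: r0:Add3,r1:Add1,r2:14,r3:Add2
  c11: -  regs: r0:Add3,r1:Add1,r2:14,r3:Add2
  c12: CDB Add1=-8  regs: r0:Add3,r1:-8,r2:14,r3:Add2
  c13: -  regs: r0:Add3,r1:-8,r2:14,r3:Add2
  c14: CDB Add3=-20  regs: r0:-20,r1:-8,r2:14,r3:Add2
  c15: -  regs: r0:-20,r1:-8,r2:14,r3:Add2
  c16: -  regs: r0:-20,r1:-8,r2:14,r3:Add2

STATUS = TAG Add2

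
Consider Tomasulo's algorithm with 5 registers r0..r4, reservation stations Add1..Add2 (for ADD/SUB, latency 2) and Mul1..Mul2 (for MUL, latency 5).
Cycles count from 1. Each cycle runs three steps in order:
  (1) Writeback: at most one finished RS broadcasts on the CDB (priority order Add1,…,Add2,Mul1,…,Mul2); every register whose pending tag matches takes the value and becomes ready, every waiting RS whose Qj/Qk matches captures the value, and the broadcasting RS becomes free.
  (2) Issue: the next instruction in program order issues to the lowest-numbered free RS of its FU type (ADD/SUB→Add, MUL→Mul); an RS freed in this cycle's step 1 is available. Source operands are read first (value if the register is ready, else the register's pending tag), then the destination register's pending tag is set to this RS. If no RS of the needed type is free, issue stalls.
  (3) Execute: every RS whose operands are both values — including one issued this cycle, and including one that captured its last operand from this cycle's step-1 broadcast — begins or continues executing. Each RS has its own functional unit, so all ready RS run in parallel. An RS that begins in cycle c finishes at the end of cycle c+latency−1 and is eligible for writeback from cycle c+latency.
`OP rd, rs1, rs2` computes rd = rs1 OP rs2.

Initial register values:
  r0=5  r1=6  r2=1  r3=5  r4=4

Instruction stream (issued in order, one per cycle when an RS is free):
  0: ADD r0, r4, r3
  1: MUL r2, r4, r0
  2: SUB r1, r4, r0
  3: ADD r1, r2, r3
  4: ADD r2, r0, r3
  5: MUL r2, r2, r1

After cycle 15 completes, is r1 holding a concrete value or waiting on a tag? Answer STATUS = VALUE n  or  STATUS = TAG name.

STATUS = VALUE 41

  c1: issue ADD r0<-Add1  regs: r0:Add1,r1:6,r2:1,r3:5,r4:4
  c2: issue MUL r2<-Mul1  regs: r0:Add1,r1:6,r2:Mul1,r3:5,r4:4
  c3: CDB Add1=9; issue SUB r1<-Add1  regs: r0:9,r1:Add1,r2:Mul1,r3:5,r4:4
  c4: issue ADD r1<-Add2  regs: r0:9,r1:Add2,r2:Mul1,r3:5,r4:4
  c5: CDB Add1=-5; issue ADD r2<-Add1  regs: r0:9,r1:Add2,r2:Add1,r3:5,r4:4
  c6: issue MUL r2<-Mul2  regs: r0:9,r1:Add2,r2:Mul2,r3:5,r4:4
  c7: CDB Add1=14  regs: r0:9,r1:Add2,r2:Mul2,r3:5,r4:4
  c8: CDB Mul1=36  regs: r0:9,r1:Add2,r2:Mul2,r3:5,r4:4
  c9: -  regs: r0:9,r1:Add2,r2:Mul2,r3:5,r4:4
  c10: CDB Add2=41  regs: r0:9,r1:41,r2:Mul2,r3:5,r4:4
  c11: -  regs: r0:9,r1:41,r2:Mul2,r3:5,r4:4
  c12: -  regs: r0:9,r1:41,r2:Mul2,r3:5,r4:4
  c13: -  regs: r0:9,r1:41,r2:Mul2,r3:5,r4:4
  c14: -  regs: r0:9,r1:41,r2:Mul2,r3:5,r4:4
  c15: CDB Mul2=574  regs: r0:9,r1:41,r2:574,r3:5,r4:4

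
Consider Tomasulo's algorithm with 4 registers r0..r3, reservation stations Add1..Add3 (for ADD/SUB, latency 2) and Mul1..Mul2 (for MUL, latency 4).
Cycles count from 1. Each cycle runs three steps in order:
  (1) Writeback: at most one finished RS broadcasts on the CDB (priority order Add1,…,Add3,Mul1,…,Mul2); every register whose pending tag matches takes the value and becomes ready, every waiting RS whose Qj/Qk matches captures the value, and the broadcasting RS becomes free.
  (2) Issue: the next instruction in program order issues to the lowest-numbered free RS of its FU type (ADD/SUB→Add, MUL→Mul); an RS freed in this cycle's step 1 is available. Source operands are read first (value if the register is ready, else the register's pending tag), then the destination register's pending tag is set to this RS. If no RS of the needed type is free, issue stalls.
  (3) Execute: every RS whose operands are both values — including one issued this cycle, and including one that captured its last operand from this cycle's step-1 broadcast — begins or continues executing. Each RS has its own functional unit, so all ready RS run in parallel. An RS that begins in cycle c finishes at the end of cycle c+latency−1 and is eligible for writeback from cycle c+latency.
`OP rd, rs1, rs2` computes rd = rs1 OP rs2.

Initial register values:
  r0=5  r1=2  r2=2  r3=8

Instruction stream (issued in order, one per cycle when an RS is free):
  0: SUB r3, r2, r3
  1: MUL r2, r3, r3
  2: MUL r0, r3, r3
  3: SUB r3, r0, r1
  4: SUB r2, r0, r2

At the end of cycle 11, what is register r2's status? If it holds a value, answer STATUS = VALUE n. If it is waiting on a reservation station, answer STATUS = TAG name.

STATUS = VALUE 0

c1: issue SUB r3<-Add1 | r0:5,r1:2,r2:2,r3:Add1
c2: issue MUL r2<-Mul1 | r0:5,r1:2,r2:Mul1,r3:Add1
c3: CDB Add1=-6; issue MUL r0<-Mul2 | r0:Mul2,r1:2,r2:Mul1,r3:-6
c4: issue SUB r3<-Add1 | r0:Mul2,r1:2,r2:Mul1,r3:Add1
c5: issue SUB r2<-Add2 | r0:Mul2,r1:2,r2:Add2,r3:Add1
c6: - | r0:Mul2,r1:2,r2:Add2,r3:Add1
c7: CDB Mul1=36 | r0:Mul2,r1:2,r2:Add2,r3:Add1
c8: CDB Mul2=36 | r0:36,r1:2,r2:Add2,r3:Add1
c9: - | r0:36,r1:2,r2:Add2,r3:Add1
c10: CDB Add1=34 | r0:36,r1:2,r2:Add2,r3:34
c11: CDB Add2=0 | r0:36,r1:2,r2:0,r3:34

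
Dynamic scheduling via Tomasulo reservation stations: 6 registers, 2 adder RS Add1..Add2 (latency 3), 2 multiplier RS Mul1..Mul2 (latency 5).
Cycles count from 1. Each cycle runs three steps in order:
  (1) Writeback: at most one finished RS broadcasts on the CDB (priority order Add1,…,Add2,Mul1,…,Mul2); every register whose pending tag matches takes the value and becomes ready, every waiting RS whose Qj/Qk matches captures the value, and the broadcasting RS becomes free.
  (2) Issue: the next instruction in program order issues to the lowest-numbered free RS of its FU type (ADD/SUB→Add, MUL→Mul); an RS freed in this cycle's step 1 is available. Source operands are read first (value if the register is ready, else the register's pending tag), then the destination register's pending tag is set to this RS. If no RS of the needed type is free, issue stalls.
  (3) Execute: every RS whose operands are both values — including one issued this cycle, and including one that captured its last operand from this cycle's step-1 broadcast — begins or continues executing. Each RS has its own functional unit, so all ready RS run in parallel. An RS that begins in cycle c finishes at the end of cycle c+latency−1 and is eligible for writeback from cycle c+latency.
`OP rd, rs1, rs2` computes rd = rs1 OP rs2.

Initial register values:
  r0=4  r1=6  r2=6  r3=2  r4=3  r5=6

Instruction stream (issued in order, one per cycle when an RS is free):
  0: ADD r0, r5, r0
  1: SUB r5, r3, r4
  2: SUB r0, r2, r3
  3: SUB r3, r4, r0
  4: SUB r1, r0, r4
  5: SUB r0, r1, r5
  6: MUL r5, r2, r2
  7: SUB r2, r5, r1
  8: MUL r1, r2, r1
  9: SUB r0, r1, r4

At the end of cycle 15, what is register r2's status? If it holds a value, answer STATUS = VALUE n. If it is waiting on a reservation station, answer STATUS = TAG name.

  c1: issue ADD r0<-Add1  regs: r0:Add1,r1:6,r2:6,r3:2,r4:3,r5:6
  c2: issue SUB r5<-Add2  regs: r0:Add1,r1:6,r2:6,r3:2,r4:3,r5:Add2
  c3: stall  regs: r0:Add1,r1:6,r2:6,r3:2,r4:3,r5:Add2
  c4: CDB Add1=10; issue SUB r0<-Add1  regs: r0:Add1,r1:6,r2:6,r3:2,r4:3,r5:Add2
  c5: CDB Add2=-1; issue SUB r3<-Add2  regs: r0:Add1,r1:6,r2:6,r3:Add2,r4:3,r5:-1
  c6: stall  regs: r0:Add1,r1:6,r2:6,r3:Add2,r4:3,r5:-1
  c7: CDB Add1=4; issue SUB r1<-Add1  regs: r0:4,r1:Add1,r2:6,r3:Add2,r4:3,r5:-1
  c8: stall  regs: r0:4,r1:Add1,r2:6,r3:Add2,r4:3,r5:-1
  c9: stall  regs: r0:4,r1:Add1,r2:6,r3:Add2,r4:3,r5:-1
  c10: CDB Add1=1; issue SUB r0<-Add1  regs: r0:Add1,r1:1,r2:6,r3:Add2,r4:3,r5:-1
  c11: CDB Add2=-1; issue MUL r5<-Mul1  regs: r0:Add1,r1:1,r2:6,r3:-1,r4:3,r5:Mul1
  c12: issue SUB r2<-Add2  regs: r0:Add1,r1:1,r2:Add2,r3:-1,r4:3,r5:Mul1
  c13: CDB Add1=2; issue MUL r1<-Mul2  regs: r0:2,r1:Mul2,r2:Add2,r3:-1,r4:3,r5:Mul1
  c14: issue SUB r0<-Add1  regs: r0:Add1,r1:Mul2,r2:Add2,r3:-1,r4:3,r5:Mul1
  c15: -  regs: r0:Add1,r1:Mul2,r2:Add2,r3:-1,r4:3,r5:Mul1

STATUS = TAG Add2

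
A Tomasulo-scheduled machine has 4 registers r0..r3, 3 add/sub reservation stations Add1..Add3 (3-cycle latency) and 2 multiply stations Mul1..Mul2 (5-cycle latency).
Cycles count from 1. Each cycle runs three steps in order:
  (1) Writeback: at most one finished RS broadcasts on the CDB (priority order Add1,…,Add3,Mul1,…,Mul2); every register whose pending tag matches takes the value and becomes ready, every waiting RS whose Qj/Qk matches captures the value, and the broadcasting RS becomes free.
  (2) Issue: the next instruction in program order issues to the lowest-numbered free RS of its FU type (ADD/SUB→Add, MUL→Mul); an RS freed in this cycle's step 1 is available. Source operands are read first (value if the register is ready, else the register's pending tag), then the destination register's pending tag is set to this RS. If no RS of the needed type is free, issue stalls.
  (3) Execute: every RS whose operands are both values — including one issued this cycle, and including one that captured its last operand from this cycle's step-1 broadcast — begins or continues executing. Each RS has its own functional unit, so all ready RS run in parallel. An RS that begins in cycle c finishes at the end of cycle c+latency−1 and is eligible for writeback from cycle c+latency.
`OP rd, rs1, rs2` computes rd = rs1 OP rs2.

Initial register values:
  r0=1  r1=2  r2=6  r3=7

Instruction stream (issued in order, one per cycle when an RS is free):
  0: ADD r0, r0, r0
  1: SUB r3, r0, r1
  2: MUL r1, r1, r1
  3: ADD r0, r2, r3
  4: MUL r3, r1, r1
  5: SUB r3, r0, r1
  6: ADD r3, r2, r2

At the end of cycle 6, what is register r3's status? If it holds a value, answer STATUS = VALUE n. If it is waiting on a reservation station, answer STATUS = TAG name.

c1: issue ADD r0<-Add1 | r0:Add1,r1:2,r2:6,r3:7
c2: issue SUB r3<-Add2 | r0:Add1,r1:2,r2:6,r3:Add2
c3: issue MUL r1<-Mul1 | r0:Add1,r1:Mul1,r2:6,r3:Add2
c4: CDB Add1=2; issue ADD r0<-Add1 | r0:Add1,r1:Mul1,r2:6,r3:Add2
c5: issue MUL r3<-Mul2 | r0:Add1,r1:Mul1,r2:6,r3:Mul2
c6: issue SUB r3<-Add3 | r0:Add1,r1:Mul1,r2:6,r3:Add3

STATUS = TAG Add3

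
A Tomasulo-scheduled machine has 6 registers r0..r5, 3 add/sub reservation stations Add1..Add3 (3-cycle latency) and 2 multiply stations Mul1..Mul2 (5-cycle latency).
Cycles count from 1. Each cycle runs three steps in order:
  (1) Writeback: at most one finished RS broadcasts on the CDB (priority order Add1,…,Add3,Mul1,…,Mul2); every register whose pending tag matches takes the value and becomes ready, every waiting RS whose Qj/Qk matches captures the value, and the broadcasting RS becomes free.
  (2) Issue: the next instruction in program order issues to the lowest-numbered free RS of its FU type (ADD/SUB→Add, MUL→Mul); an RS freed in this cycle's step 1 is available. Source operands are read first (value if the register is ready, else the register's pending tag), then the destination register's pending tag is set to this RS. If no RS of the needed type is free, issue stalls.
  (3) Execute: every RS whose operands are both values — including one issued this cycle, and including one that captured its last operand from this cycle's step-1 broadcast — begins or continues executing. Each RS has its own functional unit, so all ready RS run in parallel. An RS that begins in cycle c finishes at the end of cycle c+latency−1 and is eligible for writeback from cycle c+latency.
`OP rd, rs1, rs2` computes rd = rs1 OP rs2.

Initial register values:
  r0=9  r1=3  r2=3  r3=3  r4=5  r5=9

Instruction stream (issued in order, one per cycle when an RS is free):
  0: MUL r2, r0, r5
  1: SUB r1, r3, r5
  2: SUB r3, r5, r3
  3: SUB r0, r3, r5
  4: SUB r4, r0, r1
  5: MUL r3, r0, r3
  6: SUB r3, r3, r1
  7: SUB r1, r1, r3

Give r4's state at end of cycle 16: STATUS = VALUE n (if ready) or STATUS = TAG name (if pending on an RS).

STATUS = VALUE 3

c1: issue MUL r2<-Mul1 | r0:9,r1:3,r2:Mul1,r3:3,r4:5,r5:9
c2: issue SUB r1<-Add1 | r0:9,r1:Add1,r2:Mul1,r3:3,r4:5,r5:9
c3: issue SUB r3<-Add2 | r0:9,r1:Add1,r2:Mul1,r3:Add2,r4:5,r5:9
c4: issue SUB r0<-Add3 | r0:Add3,r1:Add1,r2:Mul1,r3:Add2,r4:5,r5:9
c5: CDB Add1=-6; issue SUB r4<-Add1 | r0:Add3,r1:-6,r2:Mul1,r3:Add2,r4:Add1,r5:9
c6: CDB Add2=6; issue MUL r3<-Mul2 | r0:Add3,r1:-6,r2:Mul1,r3:Mul2,r4:Add1,r5:9
c7: CDB Mul1=81; issue SUB r3<-Add2 | r0:Add3,r1:-6,r2:81,r3:Add2,r4:Add1,r5:9
c8: stall | r0:Add3,r1:-6,r2:81,r3:Add2,r4:Add1,r5:9
c9: CDB Add3=-3; issue SUB r1<-Add3 | r0:-3,r1:Add3,r2:81,r3:Add2,r4:Add1,r5:9
c10: - | r0:-3,r1:Add3,r2:81,r3:Add2,r4:Add1,r5:9
c11: - | r0:-3,r1:Add3,r2:81,r3:Add2,r4:Add1,r5:9
c12: CDB Add1=3 | r0:-3,r1:Add3,r2:81,r3:Add2,r4:3,r5:9
c13: - | r0:-3,r1:Add3,r2:81,r3:Add2,r4:3,r5:9
c14: CDB Mul2=-18 | r0:-3,r1:Add3,r2:81,r3:Add2,r4:3,r5:9
c15: - | r0:-3,r1:Add3,r2:81,r3:Add2,r4:3,r5:9
c16: - | r0:-3,r1:Add3,r2:81,r3:Add2,r4:3,r5:9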